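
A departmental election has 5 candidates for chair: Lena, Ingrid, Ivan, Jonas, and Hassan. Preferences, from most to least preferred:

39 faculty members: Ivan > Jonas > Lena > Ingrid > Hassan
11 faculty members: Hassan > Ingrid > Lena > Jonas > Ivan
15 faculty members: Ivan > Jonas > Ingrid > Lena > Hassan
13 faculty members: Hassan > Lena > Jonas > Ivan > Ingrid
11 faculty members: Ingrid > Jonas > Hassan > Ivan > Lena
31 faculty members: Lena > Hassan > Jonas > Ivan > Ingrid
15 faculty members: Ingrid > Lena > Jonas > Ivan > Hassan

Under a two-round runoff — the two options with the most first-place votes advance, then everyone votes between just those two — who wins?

Lena

Round 1 first-place votes: Lena 31, Ingrid 26, Ivan 54, Jonas 0, Hassan 24.
Ivan and Lena advance.
Runoff: Ivan is preferred to Lena by 65 voters; Lena by 70.
Lena wins the runoff.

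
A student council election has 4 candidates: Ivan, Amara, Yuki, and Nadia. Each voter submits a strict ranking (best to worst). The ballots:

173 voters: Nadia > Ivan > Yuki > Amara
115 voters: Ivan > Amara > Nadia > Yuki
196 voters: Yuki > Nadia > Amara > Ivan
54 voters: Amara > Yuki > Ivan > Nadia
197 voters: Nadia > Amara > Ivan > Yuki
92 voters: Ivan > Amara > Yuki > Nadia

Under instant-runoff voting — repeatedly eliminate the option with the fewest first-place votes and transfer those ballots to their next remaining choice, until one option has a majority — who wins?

Nadia

Round 1: Ivan 207, Amara 54, Yuki 196, Nadia 370. Eliminate Amara.
Round 2: Ivan 207, Yuki 250, Nadia 370. Eliminate Ivan.
Round 3: Yuki 342, Nadia 485. Nadia has a majority.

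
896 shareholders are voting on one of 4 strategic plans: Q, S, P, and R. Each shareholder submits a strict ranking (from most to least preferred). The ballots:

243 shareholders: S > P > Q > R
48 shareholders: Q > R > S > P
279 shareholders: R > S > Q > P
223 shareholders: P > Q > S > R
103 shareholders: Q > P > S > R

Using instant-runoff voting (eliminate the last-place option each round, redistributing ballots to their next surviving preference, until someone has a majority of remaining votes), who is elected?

Round 1: Q 151, S 243, P 223, R 279. Eliminate Q.
Round 2: S 243, P 326, R 327. Eliminate S.
Round 3: P 569, R 327. P has a majority.

P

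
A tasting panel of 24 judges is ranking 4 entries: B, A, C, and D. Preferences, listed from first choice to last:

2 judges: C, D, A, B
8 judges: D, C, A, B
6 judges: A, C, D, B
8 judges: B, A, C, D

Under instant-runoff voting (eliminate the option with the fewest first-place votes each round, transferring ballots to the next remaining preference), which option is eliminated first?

Round 1: B 8, A 6, C 2, D 8. Eliminate C.

C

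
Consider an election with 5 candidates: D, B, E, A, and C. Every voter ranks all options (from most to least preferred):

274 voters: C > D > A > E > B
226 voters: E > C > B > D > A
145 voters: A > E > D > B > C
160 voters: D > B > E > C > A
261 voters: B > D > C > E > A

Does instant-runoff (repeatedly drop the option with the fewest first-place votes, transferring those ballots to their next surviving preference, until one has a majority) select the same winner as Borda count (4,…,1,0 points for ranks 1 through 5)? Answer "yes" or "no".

Instant-runoff — R1 D 160, B 261, E 226, A 145, C 274 (A out); R2 D 160, B 261, E 371, C 274 (D out); R3 B 421, E 371, C 274 (C out); R4 B 421, E 645 (E winner). Winner: E.
Borda — scores: D 2761, B 2121, E 2194, A 1128, C 2456. Winner: D.
The two methods disagree.

no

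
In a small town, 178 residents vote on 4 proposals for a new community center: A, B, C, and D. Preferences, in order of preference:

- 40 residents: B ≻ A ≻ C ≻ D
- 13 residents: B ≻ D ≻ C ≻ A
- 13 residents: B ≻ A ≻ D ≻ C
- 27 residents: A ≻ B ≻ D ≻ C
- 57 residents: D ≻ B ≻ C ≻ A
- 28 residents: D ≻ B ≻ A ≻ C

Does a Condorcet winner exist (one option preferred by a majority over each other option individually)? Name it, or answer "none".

B

B vs A: 151–27 for B.
B vs C: 178–0 for B.
B vs D: 93–85 for B.
B beats every other option head-to-head.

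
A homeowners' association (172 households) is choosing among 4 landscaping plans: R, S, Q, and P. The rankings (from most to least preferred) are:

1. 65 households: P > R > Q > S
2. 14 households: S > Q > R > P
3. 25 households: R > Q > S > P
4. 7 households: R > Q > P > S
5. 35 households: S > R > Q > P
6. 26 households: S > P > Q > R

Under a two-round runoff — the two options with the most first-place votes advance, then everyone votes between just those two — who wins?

Round 1 first-place votes: R 32, S 75, Q 0, P 65.
S and P advance.
Runoff: S is preferred to P by 100 voters; P by 72.
S wins the runoff.

S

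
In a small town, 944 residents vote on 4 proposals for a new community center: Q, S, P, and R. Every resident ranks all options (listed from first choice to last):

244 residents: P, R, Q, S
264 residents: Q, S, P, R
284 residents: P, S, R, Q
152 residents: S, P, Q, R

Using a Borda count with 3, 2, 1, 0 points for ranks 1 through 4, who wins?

Q: 244·1 + 264·3 + 284·0 + 152·1 = 1188
S: 244·0 + 264·2 + 284·2 + 152·3 = 1552
P: 244·3 + 264·1 + 284·3 + 152·2 = 2152
R: 244·2 + 264·0 + 284·1 + 152·0 = 772
P has the highest Borda score (2152).

P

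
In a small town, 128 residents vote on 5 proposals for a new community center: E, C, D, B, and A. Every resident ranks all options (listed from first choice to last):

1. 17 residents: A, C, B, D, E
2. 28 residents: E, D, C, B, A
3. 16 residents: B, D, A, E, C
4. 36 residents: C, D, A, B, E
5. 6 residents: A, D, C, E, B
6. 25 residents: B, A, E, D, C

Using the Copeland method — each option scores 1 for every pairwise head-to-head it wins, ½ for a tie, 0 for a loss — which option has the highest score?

D

E: beats C; loses to D, B, and A → score 1.
C: beats B; ties A; loses to E and D → score 1.5.
D: beats E, C, B, and A → score 4.
B: beats E and A; loses to C and D → score 2.
A: beats E; ties C; loses to D and B → score 1.5.
D has the best pairwise record.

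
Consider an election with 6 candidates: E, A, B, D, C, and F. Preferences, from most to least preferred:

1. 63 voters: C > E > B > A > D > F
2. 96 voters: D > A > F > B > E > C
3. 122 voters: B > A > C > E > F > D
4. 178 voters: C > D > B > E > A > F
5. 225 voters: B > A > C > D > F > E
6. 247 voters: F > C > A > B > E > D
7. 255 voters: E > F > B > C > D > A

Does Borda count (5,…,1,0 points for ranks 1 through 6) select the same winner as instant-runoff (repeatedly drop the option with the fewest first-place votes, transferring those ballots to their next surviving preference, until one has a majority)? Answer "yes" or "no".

Borda — scores: E 2470, A 2817, B 3909, D 1960, C 3744, F 2890. Winner: B.
Instant-runoff — R1 E 255, A 0, B 347, D 96, C 241, F 247 (A out); R2 E 255, B 347, D 96, C 241, F 247 (D out); R3 E 255, B 347, C 241, F 343 (C out); R4 E 318, B 525, F 343 (E out); R5 B 588, F 598 (F winner). Winner: F.
The two methods disagree.

no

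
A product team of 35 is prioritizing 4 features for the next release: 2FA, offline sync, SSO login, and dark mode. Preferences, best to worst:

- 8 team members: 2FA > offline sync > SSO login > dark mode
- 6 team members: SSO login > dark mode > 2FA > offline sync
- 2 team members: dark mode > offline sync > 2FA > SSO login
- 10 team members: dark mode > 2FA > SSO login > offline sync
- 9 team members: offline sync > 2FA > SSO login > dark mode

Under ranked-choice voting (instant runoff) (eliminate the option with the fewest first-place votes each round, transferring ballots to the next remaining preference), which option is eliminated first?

Round 1: 2FA 8, offline sync 9, SSO login 6, dark mode 12. Eliminate SSO login.

SSO login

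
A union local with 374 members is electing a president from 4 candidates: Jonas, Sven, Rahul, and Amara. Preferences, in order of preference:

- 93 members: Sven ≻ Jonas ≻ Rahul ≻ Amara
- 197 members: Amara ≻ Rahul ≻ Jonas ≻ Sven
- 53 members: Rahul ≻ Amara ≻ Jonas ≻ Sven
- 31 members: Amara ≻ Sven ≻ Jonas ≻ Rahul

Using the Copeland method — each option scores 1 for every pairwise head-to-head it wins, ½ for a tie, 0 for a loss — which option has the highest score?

Amara

Jonas: beats Sven; loses to Rahul and Amara → score 1.
Sven: loses to Jonas, Rahul, and Amara → score 0.
Rahul: beats Jonas and Sven; loses to Amara → score 2.
Amara: beats Jonas, Sven, and Rahul → score 3.
Amara has the best pairwise record.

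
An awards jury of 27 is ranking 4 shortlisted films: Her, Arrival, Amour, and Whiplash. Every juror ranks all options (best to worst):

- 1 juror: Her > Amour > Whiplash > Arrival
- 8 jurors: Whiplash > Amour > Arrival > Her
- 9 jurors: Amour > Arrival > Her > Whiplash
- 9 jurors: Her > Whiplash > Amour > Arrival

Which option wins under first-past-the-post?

Her

First-place votes: Her 10, Arrival 0, Amour 9, Whiplash 8.
Her has the most first-place votes.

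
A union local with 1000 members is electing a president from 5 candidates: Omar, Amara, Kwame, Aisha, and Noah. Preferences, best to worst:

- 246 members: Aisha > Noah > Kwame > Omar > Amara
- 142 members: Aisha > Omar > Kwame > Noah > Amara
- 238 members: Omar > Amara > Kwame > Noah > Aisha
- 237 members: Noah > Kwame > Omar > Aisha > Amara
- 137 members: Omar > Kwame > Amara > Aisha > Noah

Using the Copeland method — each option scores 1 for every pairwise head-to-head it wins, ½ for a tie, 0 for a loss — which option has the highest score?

Omar

Omar: beats Amara, Kwame, Aisha, and Noah → score 4.
Amara: loses to Omar, Kwame, Aisha, and Noah → score 0.
Kwame: beats Amara, Aisha, and Noah; loses to Omar → score 3.
Aisha: beats Amara and Noah; loses to Omar and Kwame → score 2.
Noah: beats Amara; loses to Omar, Kwame, and Aisha → score 1.
Omar has the best pairwise record.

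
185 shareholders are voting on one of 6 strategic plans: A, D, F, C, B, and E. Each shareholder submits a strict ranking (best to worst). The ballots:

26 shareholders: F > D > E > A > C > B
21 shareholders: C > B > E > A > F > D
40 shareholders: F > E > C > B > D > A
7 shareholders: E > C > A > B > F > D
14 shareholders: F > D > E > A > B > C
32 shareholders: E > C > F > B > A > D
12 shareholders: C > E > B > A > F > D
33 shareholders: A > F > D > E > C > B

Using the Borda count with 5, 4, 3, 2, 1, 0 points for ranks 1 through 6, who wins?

A: 26·2 + 21·2 + 40·0 + 7·3 + 14·2 + 32·1 + 12·2 + 33·5 = 364
D: 26·4 + 21·0 + 40·1 + 7·0 + 14·4 + 32·0 + 12·0 + 33·3 = 299
F: 26·5 + 21·1 + 40·5 + 7·1 + 14·5 + 32·3 + 12·1 + 33·4 = 668
C: 26·1 + 21·5 + 40·3 + 7·4 + 14·0 + 32·4 + 12·5 + 33·1 = 500
B: 26·0 + 21·4 + 40·2 + 7·2 + 14·1 + 32·2 + 12·3 + 33·0 = 292
E: 26·3 + 21·3 + 40·4 + 7·5 + 14·3 + 32·5 + 12·4 + 33·2 = 652
F has the highest Borda score (668).

F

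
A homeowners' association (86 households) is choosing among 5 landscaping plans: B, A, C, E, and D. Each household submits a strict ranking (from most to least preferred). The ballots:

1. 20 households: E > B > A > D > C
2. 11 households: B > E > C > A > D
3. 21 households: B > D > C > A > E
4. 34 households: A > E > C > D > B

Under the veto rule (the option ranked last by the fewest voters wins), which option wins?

Last-place votes: B 34, A 0, C 20, E 21, D 11.
A is ranked last by the fewest voters, so A wins.

A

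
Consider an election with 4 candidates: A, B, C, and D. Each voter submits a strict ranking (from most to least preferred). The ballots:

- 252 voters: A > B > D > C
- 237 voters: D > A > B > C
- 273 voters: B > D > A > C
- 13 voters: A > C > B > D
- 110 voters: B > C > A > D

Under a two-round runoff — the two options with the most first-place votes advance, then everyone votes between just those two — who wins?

Round 1 first-place votes: A 265, B 383, C 0, D 237.
B and A advance.
Runoff: B is preferred to A by 383 voters; A by 502.
A wins the runoff.

A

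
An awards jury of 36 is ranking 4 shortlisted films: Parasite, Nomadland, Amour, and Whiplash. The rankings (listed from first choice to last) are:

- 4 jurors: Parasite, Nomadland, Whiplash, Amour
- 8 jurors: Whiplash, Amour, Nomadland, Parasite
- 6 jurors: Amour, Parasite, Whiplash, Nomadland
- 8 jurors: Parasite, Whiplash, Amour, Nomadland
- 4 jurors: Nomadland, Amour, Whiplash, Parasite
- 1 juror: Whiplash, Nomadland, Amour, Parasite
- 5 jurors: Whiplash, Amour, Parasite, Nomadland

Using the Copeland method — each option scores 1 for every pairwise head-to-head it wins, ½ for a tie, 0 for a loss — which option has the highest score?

Parasite: beats Nomadland; ties Whiplash; loses to Amour → score 1.5.
Nomadland: loses to Parasite, Amour, and Whiplash → score 0.
Amour: beats Parasite and Nomadland; loses to Whiplash → score 2.
Whiplash: beats Nomadland and Amour; ties Parasite → score 2.5.
Whiplash has the best pairwise record.

Whiplash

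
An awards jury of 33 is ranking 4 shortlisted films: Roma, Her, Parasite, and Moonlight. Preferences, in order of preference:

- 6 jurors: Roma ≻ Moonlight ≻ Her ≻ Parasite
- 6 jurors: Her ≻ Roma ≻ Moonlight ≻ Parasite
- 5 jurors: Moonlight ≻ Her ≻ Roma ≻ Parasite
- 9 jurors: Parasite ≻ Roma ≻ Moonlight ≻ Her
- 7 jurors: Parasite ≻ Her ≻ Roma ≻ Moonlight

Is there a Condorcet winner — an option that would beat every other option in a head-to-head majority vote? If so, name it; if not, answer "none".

none

Checking pairwise contests:
Her beats Roma 18–15.
Moonlight beats Her 20–13.
Roma beats Parasite 17–16.
Roma beats Moonlight 28–5.
Every option loses at least one head-to-head, so there is no Condorcet winner.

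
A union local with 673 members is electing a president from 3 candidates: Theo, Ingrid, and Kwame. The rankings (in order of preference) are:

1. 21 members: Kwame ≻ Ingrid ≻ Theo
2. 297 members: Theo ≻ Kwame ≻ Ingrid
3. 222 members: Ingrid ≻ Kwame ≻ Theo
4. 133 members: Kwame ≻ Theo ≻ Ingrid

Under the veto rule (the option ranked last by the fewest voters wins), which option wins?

Last-place votes: Theo 243, Ingrid 430, Kwame 0.
Kwame is ranked last by the fewest voters, so Kwame wins.

Kwame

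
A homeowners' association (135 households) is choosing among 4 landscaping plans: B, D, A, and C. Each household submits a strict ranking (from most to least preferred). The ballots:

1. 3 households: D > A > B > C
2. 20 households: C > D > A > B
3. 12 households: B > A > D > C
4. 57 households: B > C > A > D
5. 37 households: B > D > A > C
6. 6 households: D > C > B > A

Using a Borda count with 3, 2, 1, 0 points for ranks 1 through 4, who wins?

B

B: 3·1 + 20·0 + 12·3 + 57·3 + 37·3 + 6·1 = 327
D: 3·3 + 20·2 + 12·1 + 57·0 + 37·2 + 6·3 = 153
A: 3·2 + 20·1 + 12·2 + 57·1 + 37·1 + 6·0 = 144
C: 3·0 + 20·3 + 12·0 + 57·2 + 37·0 + 6·2 = 186
B has the highest Borda score (327).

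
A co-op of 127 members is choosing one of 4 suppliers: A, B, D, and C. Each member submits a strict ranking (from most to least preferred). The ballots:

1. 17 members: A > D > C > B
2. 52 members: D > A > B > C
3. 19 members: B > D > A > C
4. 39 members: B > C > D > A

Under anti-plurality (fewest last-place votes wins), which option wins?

D

Last-place votes: A 39, B 17, D 0, C 71.
D is ranked last by the fewest voters, so D wins.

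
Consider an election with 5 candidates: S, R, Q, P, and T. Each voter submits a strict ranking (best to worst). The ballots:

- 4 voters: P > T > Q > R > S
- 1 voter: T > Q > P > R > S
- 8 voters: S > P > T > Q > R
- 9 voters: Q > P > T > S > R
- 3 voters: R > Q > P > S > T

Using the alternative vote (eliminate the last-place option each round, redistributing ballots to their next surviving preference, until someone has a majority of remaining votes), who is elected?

Q

Round 1: S 8, R 3, Q 9, P 4, T 1. Eliminate T.
Round 2: S 8, R 3, Q 10, P 4. Eliminate R.
Round 3: S 8, Q 13, P 4. Q has a majority.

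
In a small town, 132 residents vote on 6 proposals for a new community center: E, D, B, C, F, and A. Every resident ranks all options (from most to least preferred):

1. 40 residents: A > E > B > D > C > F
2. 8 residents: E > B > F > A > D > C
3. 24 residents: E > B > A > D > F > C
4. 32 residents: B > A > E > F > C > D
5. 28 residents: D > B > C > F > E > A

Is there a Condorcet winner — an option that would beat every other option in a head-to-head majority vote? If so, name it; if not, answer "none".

none

Checking pairwise contests:
A beats E 72–60.
E beats D 104–28.
E beats B 72–60.
E beats C 104–28.
E beats F 104–28.
B beats A 92–40.
Every option loses at least one head-to-head, so there is no Condorcet winner.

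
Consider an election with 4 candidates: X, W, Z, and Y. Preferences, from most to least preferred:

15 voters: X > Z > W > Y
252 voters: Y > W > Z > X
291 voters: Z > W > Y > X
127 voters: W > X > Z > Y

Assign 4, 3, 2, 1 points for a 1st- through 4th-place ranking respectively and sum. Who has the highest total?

W

X: 15·4 + 252·1 + 291·1 + 127·3 = 984
W: 15·2 + 252·3 + 291·3 + 127·4 = 2167
Z: 15·3 + 252·2 + 291·4 + 127·2 = 1967
Y: 15·1 + 252·4 + 291·2 + 127·1 = 1732
W has the highest Borda score (2167).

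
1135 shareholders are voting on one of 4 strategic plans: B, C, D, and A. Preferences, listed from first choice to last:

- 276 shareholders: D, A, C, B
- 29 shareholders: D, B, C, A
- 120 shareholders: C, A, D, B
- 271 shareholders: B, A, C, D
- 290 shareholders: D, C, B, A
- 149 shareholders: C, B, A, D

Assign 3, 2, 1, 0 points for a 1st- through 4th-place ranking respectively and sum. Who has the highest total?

C

B: 276·0 + 29·2 + 120·0 + 271·3 + 290·1 + 149·2 = 1459
C: 276·1 + 29·1 + 120·3 + 271·1 + 290·2 + 149·3 = 1963
D: 276·3 + 29·3 + 120·1 + 271·0 + 290·3 + 149·0 = 1905
A: 276·2 + 29·0 + 120·2 + 271·2 + 290·0 + 149·1 = 1483
C has the highest Borda score (1963).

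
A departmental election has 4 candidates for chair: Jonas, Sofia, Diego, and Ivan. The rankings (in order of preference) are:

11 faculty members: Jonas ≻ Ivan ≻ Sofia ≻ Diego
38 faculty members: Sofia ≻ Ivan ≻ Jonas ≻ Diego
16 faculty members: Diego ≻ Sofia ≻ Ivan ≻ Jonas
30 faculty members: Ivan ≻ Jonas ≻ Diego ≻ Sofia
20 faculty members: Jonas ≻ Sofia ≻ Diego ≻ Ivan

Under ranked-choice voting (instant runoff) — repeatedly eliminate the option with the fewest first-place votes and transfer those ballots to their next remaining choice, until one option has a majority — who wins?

Round 1: Jonas 31, Sofia 38, Diego 16, Ivan 30. Eliminate Diego.
Round 2: Jonas 31, Sofia 54, Ivan 30. Eliminate Ivan.
Round 3: Jonas 61, Sofia 54. Jonas has a majority.

Jonas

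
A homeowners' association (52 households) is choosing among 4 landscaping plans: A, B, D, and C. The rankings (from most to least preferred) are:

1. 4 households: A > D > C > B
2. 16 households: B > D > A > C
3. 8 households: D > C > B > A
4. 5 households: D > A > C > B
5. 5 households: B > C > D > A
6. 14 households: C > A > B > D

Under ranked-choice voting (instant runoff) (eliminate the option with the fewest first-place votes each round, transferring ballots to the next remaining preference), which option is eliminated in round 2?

Round 1: A 4, B 21, D 13, C 14. Eliminate A.
Round 2: B 21, D 17, C 14. Eliminate C.

C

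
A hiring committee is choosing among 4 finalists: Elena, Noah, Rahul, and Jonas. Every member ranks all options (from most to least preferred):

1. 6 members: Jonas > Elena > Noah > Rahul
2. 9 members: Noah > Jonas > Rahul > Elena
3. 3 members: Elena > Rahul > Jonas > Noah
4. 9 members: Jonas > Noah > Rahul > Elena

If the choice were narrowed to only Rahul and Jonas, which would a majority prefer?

Jonas

Voters preferring Rahul to Jonas: 3; preferring Jonas to Rahul: 24.
Jonas wins the head-to-head.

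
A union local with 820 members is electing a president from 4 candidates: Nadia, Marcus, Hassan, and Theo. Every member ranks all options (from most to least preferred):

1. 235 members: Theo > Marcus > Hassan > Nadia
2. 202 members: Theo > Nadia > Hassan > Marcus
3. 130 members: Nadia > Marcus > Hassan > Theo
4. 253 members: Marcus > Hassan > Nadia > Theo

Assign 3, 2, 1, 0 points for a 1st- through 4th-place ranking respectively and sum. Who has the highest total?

Marcus

Nadia: 235·0 + 202·2 + 130·3 + 253·1 = 1047
Marcus: 235·2 + 202·0 + 130·2 + 253·3 = 1489
Hassan: 235·1 + 202·1 + 130·1 + 253·2 = 1073
Theo: 235·3 + 202·3 + 130·0 + 253·0 = 1311
Marcus has the highest Borda score (1489).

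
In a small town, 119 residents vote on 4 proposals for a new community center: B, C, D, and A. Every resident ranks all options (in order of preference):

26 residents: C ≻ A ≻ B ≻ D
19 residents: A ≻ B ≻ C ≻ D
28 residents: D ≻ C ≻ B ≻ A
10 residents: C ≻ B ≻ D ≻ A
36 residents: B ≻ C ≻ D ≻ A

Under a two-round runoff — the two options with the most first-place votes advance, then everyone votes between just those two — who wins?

Round 1 first-place votes: B 36, C 36, D 28, A 19.
B and C advance.
Runoff: B is preferred to C by 55 voters; C by 64.
C wins the runoff.

C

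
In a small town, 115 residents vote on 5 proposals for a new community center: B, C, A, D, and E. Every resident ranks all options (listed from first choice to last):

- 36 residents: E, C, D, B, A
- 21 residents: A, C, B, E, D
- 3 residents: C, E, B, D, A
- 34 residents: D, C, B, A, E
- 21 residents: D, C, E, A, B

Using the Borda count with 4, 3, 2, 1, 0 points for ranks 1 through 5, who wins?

C

B: 36·1 + 21·2 + 3·2 + 34·2 + 21·0 = 152
C: 36·3 + 21·3 + 3·4 + 34·3 + 21·3 = 348
A: 36·0 + 21·4 + 3·0 + 34·1 + 21·1 = 139
D: 36·2 + 21·0 + 3·1 + 34·4 + 21·4 = 295
E: 36·4 + 21·1 + 3·3 + 34·0 + 21·2 = 216
C has the highest Borda score (348).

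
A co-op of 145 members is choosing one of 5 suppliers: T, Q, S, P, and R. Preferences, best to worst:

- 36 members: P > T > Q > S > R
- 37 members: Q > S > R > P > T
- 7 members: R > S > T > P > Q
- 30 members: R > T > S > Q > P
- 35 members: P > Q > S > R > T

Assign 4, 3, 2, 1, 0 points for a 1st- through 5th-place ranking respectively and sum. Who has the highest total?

T: 36·3 + 37·0 + 7·2 + 30·3 + 35·0 = 212
Q: 36·2 + 37·4 + 7·0 + 30·1 + 35·3 = 355
S: 36·1 + 37·3 + 7·3 + 30·2 + 35·2 = 298
P: 36·4 + 37·1 + 7·1 + 30·0 + 35·4 = 328
R: 36·0 + 37·2 + 7·4 + 30·4 + 35·1 = 257
Q has the highest Borda score (355).

Q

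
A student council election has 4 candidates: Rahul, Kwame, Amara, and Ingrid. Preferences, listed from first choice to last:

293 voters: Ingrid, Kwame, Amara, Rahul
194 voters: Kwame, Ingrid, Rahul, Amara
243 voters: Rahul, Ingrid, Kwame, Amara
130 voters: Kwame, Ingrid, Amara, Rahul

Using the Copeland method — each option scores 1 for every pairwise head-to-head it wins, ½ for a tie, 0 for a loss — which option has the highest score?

Rahul: beats Amara; loses to Kwame and Ingrid → score 1.
Kwame: beats Rahul and Amara; loses to Ingrid → score 2.
Amara: loses to Rahul, Kwame, and Ingrid → score 0.
Ingrid: beats Rahul, Kwame, and Amara → score 3.
Ingrid has the best pairwise record.

Ingrid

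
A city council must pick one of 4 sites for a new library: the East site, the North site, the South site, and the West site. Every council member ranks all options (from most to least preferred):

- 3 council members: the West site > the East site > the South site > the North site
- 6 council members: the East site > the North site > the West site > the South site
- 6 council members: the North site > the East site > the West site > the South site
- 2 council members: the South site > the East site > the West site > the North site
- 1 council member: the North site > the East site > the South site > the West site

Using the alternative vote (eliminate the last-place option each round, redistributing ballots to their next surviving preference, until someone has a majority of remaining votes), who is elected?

Round 1: the East site 6, the North site 7, the South site 2, the West site 3. Eliminate the South site.
Round 2: the East site 8, the North site 7, the West site 3. Eliminate the West site.
Round 3: the East site 11, the North site 7. The East site has a majority.

the East site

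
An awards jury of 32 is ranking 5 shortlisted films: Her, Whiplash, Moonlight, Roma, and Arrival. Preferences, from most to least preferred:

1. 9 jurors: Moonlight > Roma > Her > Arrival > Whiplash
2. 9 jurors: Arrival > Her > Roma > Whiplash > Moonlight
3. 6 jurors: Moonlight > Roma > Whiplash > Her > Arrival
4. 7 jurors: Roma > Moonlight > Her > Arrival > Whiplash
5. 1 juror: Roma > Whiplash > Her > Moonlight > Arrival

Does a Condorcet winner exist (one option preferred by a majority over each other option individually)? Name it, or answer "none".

Roma

Roma vs Her: 23–9 for Roma.
Roma vs Whiplash: 32–0 for Roma.
Roma vs Moonlight: 17–15 for Roma.
Roma vs Arrival: 23–9 for Roma.
Roma beats every other option head-to-head.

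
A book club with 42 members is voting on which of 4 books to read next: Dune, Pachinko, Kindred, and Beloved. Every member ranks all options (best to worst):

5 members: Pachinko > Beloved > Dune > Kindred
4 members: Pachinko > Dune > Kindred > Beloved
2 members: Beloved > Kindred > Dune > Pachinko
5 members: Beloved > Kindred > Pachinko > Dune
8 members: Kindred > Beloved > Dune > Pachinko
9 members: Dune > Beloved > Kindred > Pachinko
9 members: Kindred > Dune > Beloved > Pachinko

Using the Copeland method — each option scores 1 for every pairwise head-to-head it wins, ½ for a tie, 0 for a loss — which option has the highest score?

Dune: beats Pachinko and Beloved; loses to Kindred → score 2.
Pachinko: loses to Dune, Kindred, and Beloved → score 0.
Kindred: beats Dune and Pachinko; ties Beloved → score 2.5.
Beloved: beats Pachinko; ties Kindred; loses to Dune → score 1.5.
Kindred has the best pairwise record.

Kindred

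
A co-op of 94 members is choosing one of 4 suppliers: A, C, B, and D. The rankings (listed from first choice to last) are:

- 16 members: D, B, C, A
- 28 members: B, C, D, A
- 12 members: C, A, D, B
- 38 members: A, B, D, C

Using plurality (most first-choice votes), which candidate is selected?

First-place votes: A 38, C 12, B 28, D 16.
A has the most first-place votes.

A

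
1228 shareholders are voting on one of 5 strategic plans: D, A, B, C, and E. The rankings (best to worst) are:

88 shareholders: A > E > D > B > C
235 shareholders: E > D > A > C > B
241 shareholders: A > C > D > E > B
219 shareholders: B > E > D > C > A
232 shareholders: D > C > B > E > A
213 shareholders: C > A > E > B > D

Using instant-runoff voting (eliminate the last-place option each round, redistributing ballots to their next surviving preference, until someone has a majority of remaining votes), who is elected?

E

Round 1: D 232, A 329, B 219, C 213, E 235. Eliminate C.
Round 2: D 232, A 542, B 219, E 235. Eliminate B.
Round 3: D 232, A 542, E 454. Eliminate D.
Round 4: A 542, E 686. E has a majority.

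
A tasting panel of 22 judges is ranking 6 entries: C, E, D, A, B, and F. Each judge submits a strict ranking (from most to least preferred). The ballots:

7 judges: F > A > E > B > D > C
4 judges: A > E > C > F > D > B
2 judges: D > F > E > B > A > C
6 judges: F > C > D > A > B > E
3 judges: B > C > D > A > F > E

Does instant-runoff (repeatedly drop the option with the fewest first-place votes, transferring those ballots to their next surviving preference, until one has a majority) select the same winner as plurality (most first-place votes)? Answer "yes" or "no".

Instant-runoff — R1 C 0, E 0, D 2, A 4, B 3, F 13 (F winner). Winner: F.
Plurality — first-place votes: C 0, E 0, D 2, A 4, B 3, F 13. Winner: F.
The two methods agree.

yes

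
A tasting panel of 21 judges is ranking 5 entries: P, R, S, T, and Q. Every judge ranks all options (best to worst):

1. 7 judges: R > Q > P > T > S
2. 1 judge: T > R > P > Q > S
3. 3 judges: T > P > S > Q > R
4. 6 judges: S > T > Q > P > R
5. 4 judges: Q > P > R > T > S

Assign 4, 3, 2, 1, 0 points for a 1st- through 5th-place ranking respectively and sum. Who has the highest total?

Q

P: 7·2 + 1·2 + 3·3 + 6·1 + 4·3 = 43
R: 7·4 + 1·3 + 3·0 + 6·0 + 4·2 = 39
S: 7·0 + 1·0 + 3·2 + 6·4 + 4·0 = 30
T: 7·1 + 1·4 + 3·4 + 6·3 + 4·1 = 45
Q: 7·3 + 1·1 + 3·1 + 6·2 + 4·4 = 53
Q has the highest Borda score (53).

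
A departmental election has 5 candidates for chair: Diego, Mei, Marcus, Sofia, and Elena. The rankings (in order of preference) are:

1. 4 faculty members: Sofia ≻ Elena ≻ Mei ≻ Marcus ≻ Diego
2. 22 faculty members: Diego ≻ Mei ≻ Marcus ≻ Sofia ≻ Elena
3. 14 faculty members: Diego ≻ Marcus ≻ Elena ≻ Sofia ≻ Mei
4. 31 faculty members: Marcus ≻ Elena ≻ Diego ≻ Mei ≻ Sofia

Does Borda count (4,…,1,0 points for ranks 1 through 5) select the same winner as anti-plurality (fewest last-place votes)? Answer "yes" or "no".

yes

Borda — scores: Diego 206, Mei 105, Marcus 214, Sofia 52, Elena 133. Winner: Marcus.
Anti-plurality — last-place votes: Diego 4, Mei 14, Marcus 0, Sofia 31, Elena 22. Winner: Marcus.
The two methods agree.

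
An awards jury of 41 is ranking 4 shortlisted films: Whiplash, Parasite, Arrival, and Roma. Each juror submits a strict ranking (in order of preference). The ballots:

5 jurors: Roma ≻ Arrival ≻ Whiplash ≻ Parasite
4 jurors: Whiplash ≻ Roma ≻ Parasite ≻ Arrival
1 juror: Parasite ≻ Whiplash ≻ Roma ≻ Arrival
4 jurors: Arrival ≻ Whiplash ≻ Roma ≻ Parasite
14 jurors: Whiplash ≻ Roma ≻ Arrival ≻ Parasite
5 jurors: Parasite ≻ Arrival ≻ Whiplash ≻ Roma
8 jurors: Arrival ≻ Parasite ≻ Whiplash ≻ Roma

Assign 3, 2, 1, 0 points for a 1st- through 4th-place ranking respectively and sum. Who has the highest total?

Whiplash: 5·1 + 4·3 + 1·2 + 4·2 + 14·3 + 5·1 + 8·1 = 82
Parasite: 5·0 + 4·1 + 1·3 + 4·0 + 14·0 + 5·3 + 8·2 = 38
Arrival: 5·2 + 4·0 + 1·0 + 4·3 + 14·1 + 5·2 + 8·3 = 70
Roma: 5·3 + 4·2 + 1·1 + 4·1 + 14·2 + 5·0 + 8·0 = 56
Whiplash has the highest Borda score (82).

Whiplash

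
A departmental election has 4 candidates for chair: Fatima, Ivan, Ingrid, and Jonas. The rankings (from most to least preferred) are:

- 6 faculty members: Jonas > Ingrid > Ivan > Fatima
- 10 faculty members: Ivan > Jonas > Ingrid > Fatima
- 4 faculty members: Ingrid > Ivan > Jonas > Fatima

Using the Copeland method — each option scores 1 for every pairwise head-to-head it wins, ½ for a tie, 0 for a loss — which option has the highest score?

Ivan

Fatima: loses to Ivan, Ingrid, and Jonas → score 0.
Ivan: beats Fatima and Jonas; ties Ingrid → score 2.5.
Ingrid: beats Fatima; ties Ivan; loses to Jonas → score 1.5.
Jonas: beats Fatima and Ingrid; loses to Ivan → score 2.
Ivan has the best pairwise record.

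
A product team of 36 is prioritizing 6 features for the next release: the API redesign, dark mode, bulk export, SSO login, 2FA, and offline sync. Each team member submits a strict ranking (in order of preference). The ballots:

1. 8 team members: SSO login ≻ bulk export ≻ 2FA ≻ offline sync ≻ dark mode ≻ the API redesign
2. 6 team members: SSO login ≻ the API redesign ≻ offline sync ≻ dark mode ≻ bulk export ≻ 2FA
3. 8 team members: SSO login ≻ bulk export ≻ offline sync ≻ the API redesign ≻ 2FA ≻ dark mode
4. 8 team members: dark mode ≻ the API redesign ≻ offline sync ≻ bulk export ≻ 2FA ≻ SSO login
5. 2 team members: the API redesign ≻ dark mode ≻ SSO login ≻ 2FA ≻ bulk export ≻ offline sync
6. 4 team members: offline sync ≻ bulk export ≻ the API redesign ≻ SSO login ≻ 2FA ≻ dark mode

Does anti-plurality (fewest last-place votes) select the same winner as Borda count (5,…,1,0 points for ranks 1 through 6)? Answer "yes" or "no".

Anti-plurality — last-place votes: the API redesign 8, dark mode 12, bulk export 0, SSO login 8, 2FA 6, offline sync 2. Winner: bulk export.
Borda — scores: the API redesign 94, dark mode 68, bulk export 104, SSO login 124, 2FA 48, offline sync 102. Winner: SSO login.
The two methods disagree.

no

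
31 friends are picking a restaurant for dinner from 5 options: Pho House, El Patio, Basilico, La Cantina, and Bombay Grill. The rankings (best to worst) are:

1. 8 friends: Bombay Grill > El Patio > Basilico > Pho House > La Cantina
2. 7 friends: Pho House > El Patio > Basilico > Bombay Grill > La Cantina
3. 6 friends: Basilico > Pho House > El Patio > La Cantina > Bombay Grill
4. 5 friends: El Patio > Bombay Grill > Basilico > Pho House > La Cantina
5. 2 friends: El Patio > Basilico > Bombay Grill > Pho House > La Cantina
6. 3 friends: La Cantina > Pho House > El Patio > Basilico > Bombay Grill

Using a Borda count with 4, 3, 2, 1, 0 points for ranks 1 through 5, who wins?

Pho House: 8·1 + 7·4 + 6·3 + 5·1 + 2·1 + 3·3 = 70
El Patio: 8·3 + 7·3 + 6·2 + 5·4 + 2·4 + 3·2 = 91
Basilico: 8·2 + 7·2 + 6·4 + 5·2 + 2·3 + 3·1 = 73
La Cantina: 8·0 + 7·0 + 6·1 + 5·0 + 2·0 + 3·4 = 18
Bombay Grill: 8·4 + 7·1 + 6·0 + 5·3 + 2·2 + 3·0 = 58
El Patio has the highest Borda score (91).

El Patio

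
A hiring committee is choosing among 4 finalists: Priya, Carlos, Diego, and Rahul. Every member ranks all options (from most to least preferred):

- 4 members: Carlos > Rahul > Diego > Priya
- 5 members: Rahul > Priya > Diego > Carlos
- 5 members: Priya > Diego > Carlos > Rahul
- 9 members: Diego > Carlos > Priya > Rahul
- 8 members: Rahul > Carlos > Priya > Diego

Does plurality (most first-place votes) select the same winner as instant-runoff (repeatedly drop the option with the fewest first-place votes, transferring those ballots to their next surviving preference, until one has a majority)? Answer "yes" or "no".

Plurality — first-place votes: Priya 5, Carlos 4, Diego 9, Rahul 13. Winner: Rahul.
Instant-runoff — R1 Priya 5, Carlos 4, Diego 9, Rahul 13 (Carlos out); R2 Priya 5, Diego 9, Rahul 17 (Rahul winner). Winner: Rahul.
The two methods agree.

yes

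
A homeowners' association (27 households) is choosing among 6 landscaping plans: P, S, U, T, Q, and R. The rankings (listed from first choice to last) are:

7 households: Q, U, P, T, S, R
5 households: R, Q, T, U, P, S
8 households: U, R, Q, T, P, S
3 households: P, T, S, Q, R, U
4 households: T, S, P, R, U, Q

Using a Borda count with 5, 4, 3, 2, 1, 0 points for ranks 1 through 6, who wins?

Q

P: 7·3 + 5·1 + 8·1 + 3·5 + 4·3 = 61
S: 7·1 + 5·0 + 8·0 + 3·3 + 4·4 = 32
U: 7·4 + 5·2 + 8·5 + 3·0 + 4·1 = 82
T: 7·2 + 5·3 + 8·2 + 3·4 + 4·5 = 77
Q: 7·5 + 5·4 + 8·3 + 3·2 + 4·0 = 85
R: 7·0 + 5·5 + 8·4 + 3·1 + 4·2 = 68
Q has the highest Borda score (85).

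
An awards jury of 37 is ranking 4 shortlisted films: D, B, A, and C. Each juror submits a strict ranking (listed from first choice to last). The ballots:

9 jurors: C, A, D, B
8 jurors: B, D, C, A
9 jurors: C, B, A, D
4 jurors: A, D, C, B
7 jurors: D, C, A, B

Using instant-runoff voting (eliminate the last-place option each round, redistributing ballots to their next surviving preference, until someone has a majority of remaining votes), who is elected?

D

Round 1: D 7, B 8, A 4, C 18. Eliminate A.
Round 2: D 11, B 8, C 18. Eliminate B.
Round 3: D 19, C 18. D has a majority.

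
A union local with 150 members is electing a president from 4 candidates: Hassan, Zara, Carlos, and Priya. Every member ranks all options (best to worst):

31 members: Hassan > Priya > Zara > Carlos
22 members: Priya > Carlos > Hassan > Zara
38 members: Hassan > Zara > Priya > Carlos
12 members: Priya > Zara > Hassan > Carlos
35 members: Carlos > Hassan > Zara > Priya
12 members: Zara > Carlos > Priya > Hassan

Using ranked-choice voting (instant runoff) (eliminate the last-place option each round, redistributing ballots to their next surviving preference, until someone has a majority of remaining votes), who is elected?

Round 1: Hassan 69, Zara 12, Carlos 35, Priya 34. Eliminate Zara.
Round 2: Hassan 69, Carlos 47, Priya 34. Eliminate Priya.
Round 3: Hassan 81, Carlos 69. Hassan has a majority.

Hassan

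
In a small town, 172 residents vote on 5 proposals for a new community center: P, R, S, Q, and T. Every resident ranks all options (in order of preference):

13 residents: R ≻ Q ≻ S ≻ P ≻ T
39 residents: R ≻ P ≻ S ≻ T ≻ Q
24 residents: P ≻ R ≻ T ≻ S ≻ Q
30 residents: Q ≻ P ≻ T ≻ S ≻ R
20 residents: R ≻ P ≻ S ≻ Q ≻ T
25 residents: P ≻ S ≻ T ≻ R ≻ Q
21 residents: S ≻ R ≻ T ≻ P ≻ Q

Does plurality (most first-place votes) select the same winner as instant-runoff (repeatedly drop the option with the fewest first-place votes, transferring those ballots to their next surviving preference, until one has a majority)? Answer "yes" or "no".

Plurality — first-place votes: P 49, R 72, S 21, Q 30, T 0. Winner: R.
Instant-runoff — R1 P 49, R 72, S 21, Q 30, T 0 (T out); R2 P 49, R 72, S 21, Q 30 (S out); R3 P 49, R 93, Q 30 (R winner). Winner: R.
The two methods agree.

yes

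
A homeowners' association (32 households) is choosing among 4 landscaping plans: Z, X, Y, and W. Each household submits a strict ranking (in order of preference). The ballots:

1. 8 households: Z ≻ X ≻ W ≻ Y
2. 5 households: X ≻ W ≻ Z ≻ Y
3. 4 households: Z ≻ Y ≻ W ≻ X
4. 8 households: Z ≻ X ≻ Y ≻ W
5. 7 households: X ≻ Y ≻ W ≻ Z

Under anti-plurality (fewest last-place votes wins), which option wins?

Last-place votes: Z 7, X 4, Y 13, W 8.
X is ranked last by the fewest voters, so X wins.

X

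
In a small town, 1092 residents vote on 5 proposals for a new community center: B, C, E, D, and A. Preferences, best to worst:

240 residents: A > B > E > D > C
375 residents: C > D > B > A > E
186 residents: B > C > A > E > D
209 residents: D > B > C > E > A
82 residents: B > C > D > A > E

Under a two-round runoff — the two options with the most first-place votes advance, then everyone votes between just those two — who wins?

B

Round 1 first-place votes: B 268, C 375, E 0, D 209, A 240.
C and B advance.
Runoff: C is preferred to B by 375 voters; B by 717.
B wins the runoff.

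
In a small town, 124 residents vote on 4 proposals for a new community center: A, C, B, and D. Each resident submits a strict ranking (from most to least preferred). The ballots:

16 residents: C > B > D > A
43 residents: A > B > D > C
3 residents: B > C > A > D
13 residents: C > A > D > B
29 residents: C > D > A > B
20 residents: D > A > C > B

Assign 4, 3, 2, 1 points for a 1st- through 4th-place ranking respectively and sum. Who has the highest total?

A

A: 16·1 + 43·4 + 3·2 + 13·3 + 29·2 + 20·3 = 351
C: 16·4 + 43·1 + 3·3 + 13·4 + 29·4 + 20·2 = 324
B: 16·3 + 43·3 + 3·4 + 13·1 + 29·1 + 20·1 = 251
D: 16·2 + 43·2 + 3·1 + 13·2 + 29·3 + 20·4 = 314
A has the highest Borda score (351).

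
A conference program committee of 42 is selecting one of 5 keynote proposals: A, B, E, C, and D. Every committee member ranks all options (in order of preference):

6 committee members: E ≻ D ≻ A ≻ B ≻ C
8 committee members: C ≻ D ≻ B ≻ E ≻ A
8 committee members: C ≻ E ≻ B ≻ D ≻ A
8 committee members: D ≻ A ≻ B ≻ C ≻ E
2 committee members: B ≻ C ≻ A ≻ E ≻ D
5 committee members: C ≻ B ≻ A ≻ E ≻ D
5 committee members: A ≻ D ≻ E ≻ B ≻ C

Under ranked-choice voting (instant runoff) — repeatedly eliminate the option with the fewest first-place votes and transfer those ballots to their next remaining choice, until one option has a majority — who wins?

Round 1: A 5, B 2, E 6, C 21, D 8. Eliminate B.
Round 2: A 5, E 6, C 23, D 8. C has a majority.

C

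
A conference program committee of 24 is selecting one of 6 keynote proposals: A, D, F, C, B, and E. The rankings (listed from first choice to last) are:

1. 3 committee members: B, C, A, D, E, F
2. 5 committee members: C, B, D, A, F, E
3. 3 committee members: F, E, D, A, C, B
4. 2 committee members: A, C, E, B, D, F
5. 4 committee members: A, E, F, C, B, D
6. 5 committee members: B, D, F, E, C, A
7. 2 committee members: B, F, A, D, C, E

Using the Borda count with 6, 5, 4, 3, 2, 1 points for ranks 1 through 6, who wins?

B

A: 3·4 + 5·3 + 3·3 + 2·6 + 4·6 + 5·1 + 2·4 = 85
D: 3·3 + 5·4 + 3·4 + 2·2 + 4·1 + 5·5 + 2·3 = 80
F: 3·1 + 5·2 + 3·6 + 2·1 + 4·4 + 5·4 + 2·5 = 79
C: 3·5 + 5·6 + 3·2 + 2·5 + 4·3 + 5·2 + 2·2 = 87
B: 3·6 + 5·5 + 3·1 + 2·3 + 4·2 + 5·6 + 2·6 = 102
E: 3·2 + 5·1 + 3·5 + 2·4 + 4·5 + 5·3 + 2·1 = 71
B has the highest Borda score (102).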